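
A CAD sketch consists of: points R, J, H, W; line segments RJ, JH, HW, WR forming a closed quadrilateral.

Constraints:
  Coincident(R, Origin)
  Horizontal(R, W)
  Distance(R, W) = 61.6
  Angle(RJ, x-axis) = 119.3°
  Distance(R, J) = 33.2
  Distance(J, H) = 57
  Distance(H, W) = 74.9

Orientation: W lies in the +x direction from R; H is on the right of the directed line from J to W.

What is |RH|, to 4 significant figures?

28.63

R is at the origin; RW is horizontal with |RW| = 61.6 and W in +x, so W = (61.6, 0). RJ runs at 119.3° with |RJ| = 33.2, so J = (-16.25, 28.95). H is determined by |JH| = 57.0 and |HW| = 74.9 together: it lies at the intersection of circle(J, 57.0) and circle(W, 74.9). With |JW| = 83.06, the foot of the radical line on JW is 27.32 from J and the perpendicular offset is √(57.0² − 27.32²) = 50.03. Taking the right-of-JW solution: H = (-8.085, -27.46).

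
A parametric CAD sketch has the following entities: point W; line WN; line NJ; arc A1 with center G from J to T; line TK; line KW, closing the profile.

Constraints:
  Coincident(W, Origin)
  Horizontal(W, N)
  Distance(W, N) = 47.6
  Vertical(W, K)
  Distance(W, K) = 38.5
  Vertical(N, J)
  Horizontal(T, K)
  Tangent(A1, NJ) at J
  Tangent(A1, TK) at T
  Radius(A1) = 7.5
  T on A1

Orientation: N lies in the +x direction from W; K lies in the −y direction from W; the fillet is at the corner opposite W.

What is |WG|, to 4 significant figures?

50.69

W is at the origin; W and N share the same y with |WN| = 47.6 and N on the +x side, so N = (47.60, 0.000). WK is vertical with |WK| = 38.5 and K on the −y side, so K = (0.000, -38.50). The virtual corner opposite W is at (47.60, -38.50). The tangent condition forces GJ to be normal to NJ and tangency of A1 to TK means the radius GT is perpendicular to TK, with radius 7.5, so the center G sits 7.5 in from both sides at G = (40.10, -31.00). Then |WG| = |G − W| = 50.69.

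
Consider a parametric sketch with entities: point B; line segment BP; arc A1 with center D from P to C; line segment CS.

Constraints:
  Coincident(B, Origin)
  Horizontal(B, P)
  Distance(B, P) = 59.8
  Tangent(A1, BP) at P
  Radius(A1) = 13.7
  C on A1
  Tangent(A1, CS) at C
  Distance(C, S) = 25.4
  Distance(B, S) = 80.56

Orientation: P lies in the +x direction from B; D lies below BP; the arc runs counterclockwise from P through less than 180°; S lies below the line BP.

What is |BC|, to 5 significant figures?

55.927

Checks: B = (0.00, 0.00) ✓; |DC| = 13.70 ✓; ∠(DC, CS) = 90.00° ✓; |CS| = 25.40 ✓; |BS| = 80.56 ✓.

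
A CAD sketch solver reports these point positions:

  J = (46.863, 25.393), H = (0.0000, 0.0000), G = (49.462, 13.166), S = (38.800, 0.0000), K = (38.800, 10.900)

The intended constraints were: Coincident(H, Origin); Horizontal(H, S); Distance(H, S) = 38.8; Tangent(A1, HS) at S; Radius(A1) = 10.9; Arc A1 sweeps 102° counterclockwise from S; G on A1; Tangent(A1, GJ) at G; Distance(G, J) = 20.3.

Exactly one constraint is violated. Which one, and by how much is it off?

Distance(G, J) = 20.3 — off by 7.80.

H = (0.00, 0.00) ✓; H.y = 0.00, S.y = 0.00 ✓; |HS| = 38.80 ✓; ∠(KS, SH) = 90.00° ✓; |KS| = 10.90 ✓; bearing(K→G) − bearing(K→S) = 102.0° ✓; |KG| = 10.90 ✓; ∠(KG, GJ) = 90.00° ✓; |GJ| = 12.50 ✗.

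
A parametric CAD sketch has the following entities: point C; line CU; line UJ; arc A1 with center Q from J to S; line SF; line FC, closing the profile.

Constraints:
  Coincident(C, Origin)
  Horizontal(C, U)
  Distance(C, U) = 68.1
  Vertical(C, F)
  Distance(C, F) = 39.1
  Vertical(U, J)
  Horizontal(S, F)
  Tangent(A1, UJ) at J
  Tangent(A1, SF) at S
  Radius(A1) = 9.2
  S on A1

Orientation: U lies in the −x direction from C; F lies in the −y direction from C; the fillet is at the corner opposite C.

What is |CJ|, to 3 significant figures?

74.4

C is at the origin; CU is horizontal with |CU| = 68.1 and U on the −x side, so U = (-68.1, 0.00). CF is vertical with |CF| = 39.1 and F on the −y side, so F = (0.00, -39.1). The virtual corner opposite C is at (-68.1, -39.1). The tangent condition forces QJ to be normal to UJ and tangency of A1 to SF means the radius QS is perpendicular to SF, with radius 9.2, so the center Q sits 9.2 in from both sides at Q = (-58.9, -29.9). That places the tangent points at J = (-68.1, -29.9) on UJ and S = (-58.9, -39.1) on SF. Then |CJ| = |J − C| = 74.4.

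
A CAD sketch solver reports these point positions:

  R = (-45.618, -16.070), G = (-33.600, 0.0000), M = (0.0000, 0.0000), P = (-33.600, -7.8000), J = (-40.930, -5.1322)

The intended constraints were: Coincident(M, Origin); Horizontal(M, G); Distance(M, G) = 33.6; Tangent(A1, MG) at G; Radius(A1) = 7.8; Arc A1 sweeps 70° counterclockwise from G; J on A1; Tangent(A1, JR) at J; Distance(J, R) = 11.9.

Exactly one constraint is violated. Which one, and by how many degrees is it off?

Tangent(A1, JR) at J — off by 3.20°.

M = (0.00, 0.00) ✓; M.y = 0.00, G.y = 0.00 ✓; |MG| = 33.60 ✓; ∠(PG, GM) = 90.00° ✓; |PG| = 7.800 ✓; bearing(P→J) − bearing(P→G) = 70.00° ✓; |PJ| = 7.800 ✓; ∠(PJ, JR) = 93.20° ✗; |JR| = 11.90 ✓.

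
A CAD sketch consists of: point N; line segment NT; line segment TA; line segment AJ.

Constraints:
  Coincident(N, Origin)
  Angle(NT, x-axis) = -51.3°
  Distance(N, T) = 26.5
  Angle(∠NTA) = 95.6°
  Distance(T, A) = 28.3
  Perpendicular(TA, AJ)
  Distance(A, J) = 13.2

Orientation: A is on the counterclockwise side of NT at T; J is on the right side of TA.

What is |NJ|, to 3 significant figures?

50.2

N is at the origin; NT runs at -51.3° with length 26.5, so T = 26.5·(cos -51.3°, sin -51.3°) = (16.6, -20.7). ∠NTA = 95.6°, so TA runs at -51.3° + (180° − 95.6°) = 33.1° from the x-axis; with |TA| = 28.3, A = T + 28.3·(cos 33.1°, sin 33.1°) = (40.3, -5.23). TA is perpendicular to AJ; with |AJ| = 13.2 on the right of TA, J = A + 13.2·(0.546, -0.838) = (47.5, -16.3). Then |NJ| = |J − N| = 50.2.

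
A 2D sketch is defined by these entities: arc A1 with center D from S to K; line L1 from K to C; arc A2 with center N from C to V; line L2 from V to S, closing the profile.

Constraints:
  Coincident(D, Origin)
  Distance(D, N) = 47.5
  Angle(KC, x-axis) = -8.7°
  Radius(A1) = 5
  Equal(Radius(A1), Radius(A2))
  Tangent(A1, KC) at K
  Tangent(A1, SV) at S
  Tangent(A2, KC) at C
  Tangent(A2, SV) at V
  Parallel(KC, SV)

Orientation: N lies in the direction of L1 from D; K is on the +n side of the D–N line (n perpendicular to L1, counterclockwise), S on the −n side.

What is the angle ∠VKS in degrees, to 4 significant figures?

78.11°

The slot axis is L1's direction at -8.7°, so u = (cos -8.7°, sin -8.7°) = (0.9885, -0.1513) and n = (−sin -8.7°, cos -8.7°) = (0.1513, 0.9885). D is at the origin and N lies 47.5 along u from D, so N = 47.5·u = (46.95, -7.185). Tangency of A1 to both parallel lines with radius 5.0 puts K and S at D ± 5.0·n: K = (0.7563, 4.942), S = (-0.7563, -4.942). Equal radii place C and V the same way about N: C = N + 5.0·n = (47.71, -2.242), V = N − 5.0·n = (46.20, -12.13). Then cos ∠VKS = KV·KS / (|KV||KS|), giving 78.11°.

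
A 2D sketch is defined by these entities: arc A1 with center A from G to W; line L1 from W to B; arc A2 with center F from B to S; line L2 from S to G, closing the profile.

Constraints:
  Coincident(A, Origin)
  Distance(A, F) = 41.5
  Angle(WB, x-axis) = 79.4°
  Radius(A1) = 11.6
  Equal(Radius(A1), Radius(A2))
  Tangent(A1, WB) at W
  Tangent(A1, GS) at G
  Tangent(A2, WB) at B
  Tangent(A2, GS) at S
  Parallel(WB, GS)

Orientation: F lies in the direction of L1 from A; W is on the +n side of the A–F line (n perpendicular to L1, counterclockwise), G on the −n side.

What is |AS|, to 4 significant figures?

43.09

The slot axis is L1's direction at 79.4°, so u = (cos 79.4°, sin 79.4°) = (0.1840, 0.9829) and n = (−sin 79.4°, cos 79.4°) = (-0.9829, 0.1840). A is at the origin and F lies 41.5 along u from A, so F = 41.5·u = (7.634, 40.79). Tangency of A1 to both parallel lines with radius 11.6 puts W and G at A ± 11.6·n: W = (-11.40, 2.134), G = (11.40, -2.134). Equal radii place B and S the same way about F: B = F + 11.6·n = (-3.768, 42.93), S = F − 11.6·n = (19.04, 38.66). Then |AS| = |S − A| = 43.09.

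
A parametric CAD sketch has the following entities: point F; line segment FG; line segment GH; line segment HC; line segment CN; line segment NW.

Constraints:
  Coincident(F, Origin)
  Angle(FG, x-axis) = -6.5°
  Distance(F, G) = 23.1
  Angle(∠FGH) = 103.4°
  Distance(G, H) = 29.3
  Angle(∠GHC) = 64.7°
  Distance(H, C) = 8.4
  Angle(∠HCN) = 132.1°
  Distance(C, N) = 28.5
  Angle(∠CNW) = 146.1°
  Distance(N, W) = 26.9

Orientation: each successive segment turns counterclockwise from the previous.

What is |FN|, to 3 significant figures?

7.64

∠GHC = 64.7° gives HC at -175° from the x-axis; with |HC| = 8.4, C = (24.6, 24.1). ∠HCN = 132.1° gives CN at -127° from the x-axis; with |CN| = 28.5, N = (7.53, 1.29). Then |FN| = |N − F| = 7.64.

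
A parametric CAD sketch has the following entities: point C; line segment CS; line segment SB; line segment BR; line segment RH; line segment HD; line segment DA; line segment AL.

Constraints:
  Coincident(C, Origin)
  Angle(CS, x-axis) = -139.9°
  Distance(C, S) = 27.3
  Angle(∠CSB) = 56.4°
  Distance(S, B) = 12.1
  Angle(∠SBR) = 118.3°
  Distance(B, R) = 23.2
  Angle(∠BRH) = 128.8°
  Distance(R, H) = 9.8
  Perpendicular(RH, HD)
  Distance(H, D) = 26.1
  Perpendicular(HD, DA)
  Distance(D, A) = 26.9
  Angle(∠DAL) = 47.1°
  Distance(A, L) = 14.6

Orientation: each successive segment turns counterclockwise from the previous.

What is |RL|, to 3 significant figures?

17.0

C is at the origin; CS runs at -139.9° with length 27.3, so S = (-20.9, -17.6). ∠CSB = 56.4° gives SB at -16.3° from the x-axis; with |SB| = 12.1, B = (-9.27, -21.0). ∠SBR = 118.3° gives BR at 45.4° from the x-axis; with |BR| = 23.2, R = (7.02, -4.46). ∠BRH = 128.8° gives RH at 96.6° from the x-axis; with |RH| = 9.8, H = (5.89, 5.27). The perpendicularity gives HD at right angles to RH, so HD runs at -173°; with |HD| = 26.1, D = (-20.0, 2.27). HD is perpendicular to DA, so DA runs at -83.4°; with |DA| = 26.9, A = (-16.9, -24.4). ∠DAL = 47.1° gives AL at 49.5° from the x-axis; with |AL| = 14.6, L = (-7.46, -13.3). Then |RL| = |L − R| = 17.0.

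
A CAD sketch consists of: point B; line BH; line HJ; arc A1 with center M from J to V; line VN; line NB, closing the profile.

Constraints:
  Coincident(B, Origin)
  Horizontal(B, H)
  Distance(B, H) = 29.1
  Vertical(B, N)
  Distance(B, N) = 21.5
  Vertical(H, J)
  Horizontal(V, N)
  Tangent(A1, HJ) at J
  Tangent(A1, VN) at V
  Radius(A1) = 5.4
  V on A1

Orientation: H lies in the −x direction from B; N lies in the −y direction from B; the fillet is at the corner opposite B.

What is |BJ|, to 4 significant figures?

33.26

The virtual corner opposite B is at (-29.10, -21.50). Tangency of A1 to HJ means the radius MJ is perpendicular to HJ and A1 meets VN tangentially, so MV is at right angles to VN, with radius 5.4, so the center M sits 5.4 in from both sides at M = (-23.70, -16.10). That places the tangent points at J = (-29.10, -16.10) on HJ and V = (-23.70, -21.50) on VN. Then |BJ| = |J − B| = 33.26.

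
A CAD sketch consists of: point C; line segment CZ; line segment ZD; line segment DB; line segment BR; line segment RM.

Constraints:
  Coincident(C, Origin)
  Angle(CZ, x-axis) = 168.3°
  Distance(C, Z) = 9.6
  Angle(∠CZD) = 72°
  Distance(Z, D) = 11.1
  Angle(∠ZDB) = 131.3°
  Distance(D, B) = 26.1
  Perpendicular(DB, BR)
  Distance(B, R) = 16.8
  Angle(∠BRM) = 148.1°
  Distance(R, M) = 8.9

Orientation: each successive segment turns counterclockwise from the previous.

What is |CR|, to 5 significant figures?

25.047

C is at the origin; CZ runs at 168.3° with length 9.6, so Z = (-9.4005, 1.9468). ∠CZD = 72.0° gives ZD at -83.700° from the x-axis; with |ZD| = 11.1, D = (-8.1825, -9.0862). ∠ZDB = 131.3° gives DB at -35.000° from the x-axis; with |DB| = 26.1, B = (13.197, -24.057). The perpendicularity gives BR at right angles to DB, so BR runs at 55.000°; with |BR| = 16.8, R = (22.833, -10.295). Then |CR| = |R − C| = 25.047.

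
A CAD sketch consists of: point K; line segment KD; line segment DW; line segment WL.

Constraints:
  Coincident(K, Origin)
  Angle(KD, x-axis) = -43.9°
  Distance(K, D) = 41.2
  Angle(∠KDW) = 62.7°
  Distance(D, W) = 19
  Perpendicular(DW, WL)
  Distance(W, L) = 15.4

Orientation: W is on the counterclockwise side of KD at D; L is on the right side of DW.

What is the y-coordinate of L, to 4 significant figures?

-14.76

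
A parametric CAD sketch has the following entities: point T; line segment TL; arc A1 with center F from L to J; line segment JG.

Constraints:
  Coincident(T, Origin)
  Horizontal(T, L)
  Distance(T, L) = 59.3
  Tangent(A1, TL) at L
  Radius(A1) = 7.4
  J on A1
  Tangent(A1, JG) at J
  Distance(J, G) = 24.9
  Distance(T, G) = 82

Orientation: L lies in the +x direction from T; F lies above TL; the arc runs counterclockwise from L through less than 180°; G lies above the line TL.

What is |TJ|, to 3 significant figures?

65.9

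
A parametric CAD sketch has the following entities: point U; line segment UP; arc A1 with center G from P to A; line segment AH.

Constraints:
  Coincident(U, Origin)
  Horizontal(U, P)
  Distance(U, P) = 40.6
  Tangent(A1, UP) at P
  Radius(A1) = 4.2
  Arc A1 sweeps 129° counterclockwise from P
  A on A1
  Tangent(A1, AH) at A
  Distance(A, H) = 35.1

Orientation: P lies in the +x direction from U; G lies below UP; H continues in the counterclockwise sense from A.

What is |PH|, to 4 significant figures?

38.97

U is at the origin; UP is horizontal with |UP| = 40.6 and P on the +x side, so P = (40.60, 0.000). A1 meets UP tangentially, so GP is at right angles to UP, so G = P + (0, -4.2) = (40.60, -4.200). On A1, P sits at bearing 90° from G; a 129° counterclockwise sweep puts A at bearing 219°, so A = G + 4.2·(cos 219°, sin 219°) = (37.34, -6.843). Since A1 is tangent to AH there, GA ⟂ AH, so AH runs along (−sin 219°, cos 219°); with |AH| = 35.1, H = (59.43, -34.12). Then |PH| = |H − P| = 38.97.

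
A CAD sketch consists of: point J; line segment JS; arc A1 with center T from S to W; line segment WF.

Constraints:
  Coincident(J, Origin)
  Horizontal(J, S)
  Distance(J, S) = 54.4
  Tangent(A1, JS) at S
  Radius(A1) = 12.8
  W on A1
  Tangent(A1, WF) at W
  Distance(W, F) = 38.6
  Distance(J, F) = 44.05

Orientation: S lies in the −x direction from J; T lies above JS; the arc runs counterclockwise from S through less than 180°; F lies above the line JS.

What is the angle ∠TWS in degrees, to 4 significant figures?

61.75°

J is at the origin; J and S share the same y with |JS| = 54.4 and S on the −x side, so S = (-54.40, 0.000). The tangent condition forces TS to be normal to JS, so T = S + (0, 12.8) = (-54.40, 12.80). Since TW ⟂ WF (tangency), |TF| = √(12.8² + 38.6²) = 40.67 regardless of where W sits on A1. So F lies on both circle(J, 44.05) and circle(T, 40.67); the above-JS intersection is F = (-22.42, 37.92). W is the foot of the tangent from F: W = (-43.73, 5.734).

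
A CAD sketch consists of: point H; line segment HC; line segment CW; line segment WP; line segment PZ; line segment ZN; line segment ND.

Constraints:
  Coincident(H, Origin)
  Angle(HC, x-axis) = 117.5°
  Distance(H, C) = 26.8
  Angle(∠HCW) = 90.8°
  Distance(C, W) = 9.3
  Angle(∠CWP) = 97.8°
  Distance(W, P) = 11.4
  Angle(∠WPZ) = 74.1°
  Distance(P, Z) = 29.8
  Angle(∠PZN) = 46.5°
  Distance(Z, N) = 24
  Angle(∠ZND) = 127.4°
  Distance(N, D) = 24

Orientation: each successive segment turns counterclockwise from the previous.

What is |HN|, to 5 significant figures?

34.613

∠WPZ = 74.1° gives PZ at 34.800° from the x-axis; with |PZ| = 29.8, Z = (7.4797, 25.815). ∠PZN = 46.5° gives ZN at 168.30° from the x-axis; with |ZN| = 24.0, N = (-16.022, 30.682). Then |HN| = |N − H| = 34.613.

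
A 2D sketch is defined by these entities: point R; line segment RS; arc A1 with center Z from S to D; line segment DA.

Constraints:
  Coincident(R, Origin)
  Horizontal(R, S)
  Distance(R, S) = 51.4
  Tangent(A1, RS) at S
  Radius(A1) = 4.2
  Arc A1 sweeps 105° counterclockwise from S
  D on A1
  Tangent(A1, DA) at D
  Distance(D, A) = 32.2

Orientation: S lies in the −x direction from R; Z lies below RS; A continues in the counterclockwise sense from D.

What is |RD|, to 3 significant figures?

55.7

R is at the origin; RS is horizontal with |RS| = 51.4 and S on the −x side, so S = (-51.4, 0.00). Tangency of A1 to RS means the radius ZS is perpendicular to RS, so Z = S + (0, -4.2) = (-51.4, -4.20). On A1, S sits at bearing 90° from Z; a 105° counterclockwise sweep puts D at bearing 195°, so D = Z + 4.2·(cos 195°, sin 195°) = (-55.5, -5.29). Then |RD| = |D − R| = 55.7.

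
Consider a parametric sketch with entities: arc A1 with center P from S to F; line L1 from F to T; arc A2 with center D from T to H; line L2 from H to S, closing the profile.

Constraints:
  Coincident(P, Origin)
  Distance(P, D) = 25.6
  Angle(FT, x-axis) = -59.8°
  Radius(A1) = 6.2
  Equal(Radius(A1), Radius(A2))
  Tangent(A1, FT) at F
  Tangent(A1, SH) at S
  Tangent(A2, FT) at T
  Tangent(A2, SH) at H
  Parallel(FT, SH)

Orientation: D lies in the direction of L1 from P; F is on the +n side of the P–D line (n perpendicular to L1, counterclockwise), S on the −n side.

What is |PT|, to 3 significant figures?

26.3

Tangency of A1 to both parallel lines with radius 6.2 puts F and S at P ± 6.2·n: F = (5.36, 3.12), S = (-5.36, -3.12). Equal radii place T and H the same way about D: T = D + 6.2·n = (18.2, -19.0), H = D − 6.2·n = (7.52, -25.2). Then |PT| = |T − P| = 26.3.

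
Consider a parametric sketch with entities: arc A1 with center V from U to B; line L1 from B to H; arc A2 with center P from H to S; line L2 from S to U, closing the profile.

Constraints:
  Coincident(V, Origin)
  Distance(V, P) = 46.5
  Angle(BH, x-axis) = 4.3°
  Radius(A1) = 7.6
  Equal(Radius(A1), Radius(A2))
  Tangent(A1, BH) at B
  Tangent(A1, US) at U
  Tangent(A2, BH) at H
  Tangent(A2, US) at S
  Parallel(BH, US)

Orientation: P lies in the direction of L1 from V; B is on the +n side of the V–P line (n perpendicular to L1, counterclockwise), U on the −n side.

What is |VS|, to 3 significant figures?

47.1

The slot axis is L1's direction at 4.3°, so u = (cos 4.3°, sin 4.3°) = (0.997, 0.0750) and n = (−sin 4.3°, cos 4.3°) = (-0.0750, 0.997). V is at the origin and P lies 46.5 along u from V, so P = 46.5·u = (46.4, 3.49). Tangency of A1 to both parallel lines with radius 7.6 puts B and U at V ± 7.6·n: B = (-0.570, 7.58), U = (0.570, -7.58). Equal radii place H and S the same way about P: H = P + 7.6·n = (45.8, 11.1), S = P − 7.6·n = (46.9, -4.09). Then |VS| = |S − V| = 47.1.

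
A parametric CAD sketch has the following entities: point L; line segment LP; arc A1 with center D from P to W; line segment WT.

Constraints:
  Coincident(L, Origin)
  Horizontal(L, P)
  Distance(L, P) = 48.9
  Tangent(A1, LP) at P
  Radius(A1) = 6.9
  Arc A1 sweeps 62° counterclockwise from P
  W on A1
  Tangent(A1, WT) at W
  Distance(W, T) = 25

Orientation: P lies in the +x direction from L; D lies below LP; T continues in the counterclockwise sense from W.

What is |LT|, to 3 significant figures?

40.3

L is at the origin; LP is horizontal with |LP| = 48.9 and P on the +x side, so P = (48.9, 0.00). The tangent condition forces DP to be normal to LP, so D = P + (0, -6.9) = (48.9, -6.90). On A1, P sits at bearing 90° from D; a 62° counterclockwise sweep puts W at bearing 152°, so W = D + 6.9·(cos 152°, sin 152°) = (42.8, -3.66). The tangent condition forces DW to be normal to WT, so WT runs along (−sin 152°, cos 152°); with |WT| = 25.0, T = (31.1, -25.7). Then |LT| = |T − L| = 40.3.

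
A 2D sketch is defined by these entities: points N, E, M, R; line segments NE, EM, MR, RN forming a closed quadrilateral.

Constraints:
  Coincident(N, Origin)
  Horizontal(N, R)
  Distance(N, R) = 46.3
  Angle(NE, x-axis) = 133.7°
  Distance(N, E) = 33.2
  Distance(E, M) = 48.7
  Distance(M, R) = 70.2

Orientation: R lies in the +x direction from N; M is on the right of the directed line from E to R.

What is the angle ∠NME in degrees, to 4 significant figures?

42.47°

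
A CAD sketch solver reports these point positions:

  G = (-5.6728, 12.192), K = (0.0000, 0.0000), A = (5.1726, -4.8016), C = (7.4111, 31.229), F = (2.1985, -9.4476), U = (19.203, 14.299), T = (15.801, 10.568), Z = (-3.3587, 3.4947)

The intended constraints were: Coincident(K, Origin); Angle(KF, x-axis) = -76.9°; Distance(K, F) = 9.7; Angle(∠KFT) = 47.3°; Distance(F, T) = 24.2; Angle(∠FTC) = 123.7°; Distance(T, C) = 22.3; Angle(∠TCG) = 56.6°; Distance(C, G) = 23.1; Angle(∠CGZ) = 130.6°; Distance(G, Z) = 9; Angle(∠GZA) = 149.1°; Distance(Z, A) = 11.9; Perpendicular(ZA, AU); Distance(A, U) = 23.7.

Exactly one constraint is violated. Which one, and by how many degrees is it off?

Perpendicular(ZA, AU) — off by 7.90°.

K = (0.00, 0.00) ✓; KF at -76.90° ✓; |KF| = 9.700 ✓; ∠KFT = 47.30° ✓; |FT| = 24.20 ✓; ∠FTC = 123.7° ✓; |TC| = 22.30 ✓; ∠TCG = 56.60° ✓; |CG| = 23.10 ✓; ∠CGZ = 130.6° ✓; |GZ| = 9.000 ✓; ∠GZA = 149.1° ✓; |ZA| = 11.90 ✓; ∠(ZA, AU) = 97.90° ✗; |AU| = 23.70 ✓.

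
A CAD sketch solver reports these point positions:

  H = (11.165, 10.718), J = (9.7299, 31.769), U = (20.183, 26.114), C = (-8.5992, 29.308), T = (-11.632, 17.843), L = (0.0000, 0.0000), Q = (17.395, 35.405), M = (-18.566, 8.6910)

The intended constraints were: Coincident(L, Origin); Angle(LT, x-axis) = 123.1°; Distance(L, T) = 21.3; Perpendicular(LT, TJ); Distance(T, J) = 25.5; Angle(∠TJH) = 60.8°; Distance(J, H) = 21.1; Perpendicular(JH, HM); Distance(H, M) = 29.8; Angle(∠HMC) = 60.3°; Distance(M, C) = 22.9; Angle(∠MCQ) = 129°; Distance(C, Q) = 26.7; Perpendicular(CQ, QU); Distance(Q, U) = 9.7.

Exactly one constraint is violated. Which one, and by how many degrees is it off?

Perpendicular(CQ, QU) — off by 3.50°.

L = (0.00, 0.00) ✓; LT at 123.1° ✓; |LT| = 21.30 ✓; ∠(LT, TJ) = 90.00° ✓; |TJ| = 25.50 ✓; ∠TJH = 60.80° ✓; |JH| = 21.10 ✓; ∠(JH, HM) = 90.00° ✓; |HM| = 29.80 ✓; ∠HMC = 60.30° ✓; |MC| = 22.90 ✓; ∠MCQ = 129.0° ✓; |CQ| = 26.70 ✓; ∠(CQ, QU) = 86.50° ✗; |QU| = 9.700 ✓.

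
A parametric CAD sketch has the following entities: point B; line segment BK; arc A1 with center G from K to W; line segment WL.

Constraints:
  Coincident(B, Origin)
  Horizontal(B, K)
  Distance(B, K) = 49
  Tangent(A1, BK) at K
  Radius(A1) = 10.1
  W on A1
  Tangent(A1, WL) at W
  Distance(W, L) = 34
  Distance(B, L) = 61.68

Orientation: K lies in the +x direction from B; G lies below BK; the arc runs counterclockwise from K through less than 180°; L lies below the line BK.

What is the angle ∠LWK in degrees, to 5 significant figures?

132.20°

Checks: |GW| = 10.10 ✓; ∠(GW, WL) = 90.00° ✓; |WL| = 34.00 ✓; |BL| = 61.68 ✓.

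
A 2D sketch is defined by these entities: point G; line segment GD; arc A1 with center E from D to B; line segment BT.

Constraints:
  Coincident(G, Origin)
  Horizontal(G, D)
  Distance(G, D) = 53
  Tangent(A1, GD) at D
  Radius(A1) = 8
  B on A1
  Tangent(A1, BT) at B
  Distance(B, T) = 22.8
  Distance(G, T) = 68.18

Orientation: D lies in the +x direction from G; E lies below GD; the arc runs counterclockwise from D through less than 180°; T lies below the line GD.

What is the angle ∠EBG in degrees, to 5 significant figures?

126.37°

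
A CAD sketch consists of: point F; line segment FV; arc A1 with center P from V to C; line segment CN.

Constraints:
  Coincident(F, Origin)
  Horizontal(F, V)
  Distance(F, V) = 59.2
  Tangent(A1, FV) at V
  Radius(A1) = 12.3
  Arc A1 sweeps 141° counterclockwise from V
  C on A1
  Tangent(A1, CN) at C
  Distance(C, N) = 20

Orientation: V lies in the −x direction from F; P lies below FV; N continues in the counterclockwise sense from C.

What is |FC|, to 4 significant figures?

70.42

F is at the origin; F and V share the same y with |FV| = 59.2 and V on the −x side, so V = (-59.20, 0.000). Tangency of A1 to FV means the radius PV is perpendicular to FV, so P = V + (0, -12.3) = (-59.20, -12.30). On A1, V sits at bearing 90° from P; a 141° counterclockwise sweep puts C at bearing 231°, so C = P + 12.3·(cos 231°, sin 231°) = (-66.94, -21.86). Then |FC| = |C − F| = 70.42.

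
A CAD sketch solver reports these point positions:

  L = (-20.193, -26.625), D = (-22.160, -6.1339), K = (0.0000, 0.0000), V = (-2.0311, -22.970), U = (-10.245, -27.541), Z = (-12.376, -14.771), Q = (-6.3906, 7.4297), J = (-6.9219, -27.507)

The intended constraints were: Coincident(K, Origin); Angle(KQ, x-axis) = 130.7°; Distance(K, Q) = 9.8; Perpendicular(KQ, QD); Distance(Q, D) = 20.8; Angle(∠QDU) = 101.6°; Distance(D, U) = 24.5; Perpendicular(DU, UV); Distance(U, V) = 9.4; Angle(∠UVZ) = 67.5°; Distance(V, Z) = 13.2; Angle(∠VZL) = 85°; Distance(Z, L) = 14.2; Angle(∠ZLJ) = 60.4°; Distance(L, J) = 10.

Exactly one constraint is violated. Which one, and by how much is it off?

Distance(L, J) = 10 — off by 3.30.

K = (0.00, 0.00) ✓; KQ at 130.7° ✓; |KQ| = 9.800 ✓; ∠(KQ, QD) = 90.00° ✓; |QD| = 20.80 ✓; ∠QDU = 101.6° ✓; |DU| = 24.50 ✓; ∠(DU, UV) = 90.00° ✓; |UV| = 9.400 ✓; ∠UVZ = 67.49° ✓; |VZ| = 13.20 ✓; ∠VZL = 85.00° ✓; |ZL| = 14.20 ✓; ∠ZLJ = 60.40° ✓; |LJ| = 13.30 ✗.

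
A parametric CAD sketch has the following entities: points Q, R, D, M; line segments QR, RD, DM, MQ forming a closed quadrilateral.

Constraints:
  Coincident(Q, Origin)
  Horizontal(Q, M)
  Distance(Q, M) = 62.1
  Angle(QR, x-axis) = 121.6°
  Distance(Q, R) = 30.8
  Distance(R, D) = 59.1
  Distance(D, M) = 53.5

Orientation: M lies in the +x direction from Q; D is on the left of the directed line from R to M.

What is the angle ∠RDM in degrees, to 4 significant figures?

94.12°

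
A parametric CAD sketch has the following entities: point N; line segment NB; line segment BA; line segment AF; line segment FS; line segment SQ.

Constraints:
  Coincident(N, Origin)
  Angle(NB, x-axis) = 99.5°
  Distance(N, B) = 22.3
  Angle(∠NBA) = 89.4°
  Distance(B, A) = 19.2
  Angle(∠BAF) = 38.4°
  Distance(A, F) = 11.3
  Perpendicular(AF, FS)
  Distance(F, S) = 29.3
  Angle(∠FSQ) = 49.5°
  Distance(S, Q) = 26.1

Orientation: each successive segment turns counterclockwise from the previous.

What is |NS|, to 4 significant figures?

39.09

N is at the origin; NB runs at 99.5° with length 22.3, so B = (-3.681, 21.99). ∠NBA = 89.4° gives BA at -169.9° from the x-axis; with |BA| = 19.2, A = (-22.58, 18.63). ∠BAF = 38.4° gives AF at -28.30° from the x-axis; with |AF| = 11.3, F = (-12.63, 13.27). The perpendicularity gives FS at right angles to AF, so FS runs at 61.70°; with |FS| = 29.3, S = (1.257, 39.07). Then |NS| = |S − N| = 39.09.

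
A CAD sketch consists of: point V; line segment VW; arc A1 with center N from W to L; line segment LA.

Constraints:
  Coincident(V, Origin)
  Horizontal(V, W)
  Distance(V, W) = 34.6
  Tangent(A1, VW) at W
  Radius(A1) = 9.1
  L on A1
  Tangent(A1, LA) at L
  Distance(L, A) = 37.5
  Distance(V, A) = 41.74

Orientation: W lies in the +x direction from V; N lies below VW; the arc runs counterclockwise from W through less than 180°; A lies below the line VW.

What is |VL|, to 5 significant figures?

26.801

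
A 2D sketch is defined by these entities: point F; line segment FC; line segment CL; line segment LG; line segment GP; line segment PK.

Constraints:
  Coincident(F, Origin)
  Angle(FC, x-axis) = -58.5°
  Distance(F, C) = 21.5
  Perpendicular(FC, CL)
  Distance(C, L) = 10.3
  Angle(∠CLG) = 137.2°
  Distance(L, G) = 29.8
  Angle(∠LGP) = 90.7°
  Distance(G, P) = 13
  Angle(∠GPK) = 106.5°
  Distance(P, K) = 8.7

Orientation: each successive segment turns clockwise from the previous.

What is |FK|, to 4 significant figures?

16.28

∠LGP = 90.7° gives GP at 79.40° from the x-axis; with |GP| = 13.0, P = (-24.38, -5.096). ∠GPK = 106.5° gives PK at 5.900° from the x-axis; with |PK| = 8.7, K = (-15.73, -4.202). Then |FK| = |K − F| = 16.28.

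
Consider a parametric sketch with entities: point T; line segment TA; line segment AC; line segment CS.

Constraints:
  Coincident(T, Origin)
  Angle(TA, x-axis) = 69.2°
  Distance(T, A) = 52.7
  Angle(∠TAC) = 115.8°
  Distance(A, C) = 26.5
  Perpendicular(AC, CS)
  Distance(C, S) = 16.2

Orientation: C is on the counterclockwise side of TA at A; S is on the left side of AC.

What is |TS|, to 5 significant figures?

58.484

∠TAC = 115.8°, so AC runs at 69.2° + (180° − 115.8°) = 133.40° from the x-axis; with |AC| = 26.5, C = A + 26.5·(cos 133.40°, sin 133.40°) = (0.50632, 68.520). AC is perpendicular to CS; with |CS| = 16.2 on the left of AC, S = C + 16.2·(-0.72657, -0.68709) = (-11.264, 57.389). Then |TS| = |S − T| = 58.484.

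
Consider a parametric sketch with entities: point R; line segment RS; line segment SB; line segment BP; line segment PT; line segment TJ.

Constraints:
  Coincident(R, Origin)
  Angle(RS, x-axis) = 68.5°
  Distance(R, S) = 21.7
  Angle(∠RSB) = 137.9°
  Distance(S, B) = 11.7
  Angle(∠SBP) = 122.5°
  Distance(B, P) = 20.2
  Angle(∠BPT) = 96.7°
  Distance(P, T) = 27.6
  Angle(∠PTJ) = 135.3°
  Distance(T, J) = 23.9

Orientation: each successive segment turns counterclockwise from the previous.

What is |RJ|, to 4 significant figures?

18.81

∠BPT = 96.7° gives PT at -108.6° from the x-axis; with |PT| = 27.6, T = (-24.73, 9.149). ∠PTJ = 135.3° gives TJ at -63.90° from the x-axis; with |TJ| = 23.9, J = (-14.22, -12.31). Then |RJ| = |J − R| = 18.81.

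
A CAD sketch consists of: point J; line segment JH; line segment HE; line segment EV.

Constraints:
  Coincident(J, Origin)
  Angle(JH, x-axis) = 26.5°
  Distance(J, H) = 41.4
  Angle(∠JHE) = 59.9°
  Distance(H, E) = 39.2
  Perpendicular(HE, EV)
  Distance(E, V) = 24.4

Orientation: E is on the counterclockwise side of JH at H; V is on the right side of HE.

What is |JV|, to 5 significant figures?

62.977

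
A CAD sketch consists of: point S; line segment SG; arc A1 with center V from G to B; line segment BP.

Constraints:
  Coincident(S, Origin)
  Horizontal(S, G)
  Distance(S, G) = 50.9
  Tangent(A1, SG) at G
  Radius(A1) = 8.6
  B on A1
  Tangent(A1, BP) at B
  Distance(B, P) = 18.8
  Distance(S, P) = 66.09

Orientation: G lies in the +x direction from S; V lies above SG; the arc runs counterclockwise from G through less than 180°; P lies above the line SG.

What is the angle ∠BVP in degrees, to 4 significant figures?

65.42°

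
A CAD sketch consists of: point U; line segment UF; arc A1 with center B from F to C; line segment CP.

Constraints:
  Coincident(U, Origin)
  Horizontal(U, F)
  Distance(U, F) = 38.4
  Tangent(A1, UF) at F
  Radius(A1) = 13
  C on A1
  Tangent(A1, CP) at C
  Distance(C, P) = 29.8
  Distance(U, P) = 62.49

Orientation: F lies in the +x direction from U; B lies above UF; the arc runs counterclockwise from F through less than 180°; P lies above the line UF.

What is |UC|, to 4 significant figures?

53.52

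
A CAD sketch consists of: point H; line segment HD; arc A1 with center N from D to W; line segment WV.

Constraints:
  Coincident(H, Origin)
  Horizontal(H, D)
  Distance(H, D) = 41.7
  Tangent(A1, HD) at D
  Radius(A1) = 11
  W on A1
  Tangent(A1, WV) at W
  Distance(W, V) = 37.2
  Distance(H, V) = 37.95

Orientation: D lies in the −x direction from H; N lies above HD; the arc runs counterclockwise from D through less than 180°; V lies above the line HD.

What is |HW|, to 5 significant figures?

32.892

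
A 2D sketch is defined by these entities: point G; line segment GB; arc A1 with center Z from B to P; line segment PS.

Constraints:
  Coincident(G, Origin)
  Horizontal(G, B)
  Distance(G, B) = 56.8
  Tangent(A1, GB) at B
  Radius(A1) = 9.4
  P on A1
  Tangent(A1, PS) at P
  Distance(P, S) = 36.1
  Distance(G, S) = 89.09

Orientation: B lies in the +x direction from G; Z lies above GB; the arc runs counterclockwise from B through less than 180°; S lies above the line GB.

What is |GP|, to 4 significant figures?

65.56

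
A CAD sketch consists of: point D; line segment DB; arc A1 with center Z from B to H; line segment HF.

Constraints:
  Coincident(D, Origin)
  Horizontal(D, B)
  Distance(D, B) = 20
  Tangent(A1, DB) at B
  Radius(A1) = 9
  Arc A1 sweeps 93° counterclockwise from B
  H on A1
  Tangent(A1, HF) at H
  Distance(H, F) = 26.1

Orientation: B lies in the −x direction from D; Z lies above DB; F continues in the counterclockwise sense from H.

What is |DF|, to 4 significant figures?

37.63

On A1, B sits at bearing -90° from Z; a 93° counterclockwise sweep puts H at bearing 3°, so H = Z + 9.0·(cos 3°, sin 3°) = (-11.01, 9.471). Tangency of A1 to HF means the radius ZH is perpendicular to HF, so HF runs along (−sin 3°, cos 3°); with |HF| = 26.1, F = (-12.38, 35.54). Then |DF| = |F − D| = 37.63.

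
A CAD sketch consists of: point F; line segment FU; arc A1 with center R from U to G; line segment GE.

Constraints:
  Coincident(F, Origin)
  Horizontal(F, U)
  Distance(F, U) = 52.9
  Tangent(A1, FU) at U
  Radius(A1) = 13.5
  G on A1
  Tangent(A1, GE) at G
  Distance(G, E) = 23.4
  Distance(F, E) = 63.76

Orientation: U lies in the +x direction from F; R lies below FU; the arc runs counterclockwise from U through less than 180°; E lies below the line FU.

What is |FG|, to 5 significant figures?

44.542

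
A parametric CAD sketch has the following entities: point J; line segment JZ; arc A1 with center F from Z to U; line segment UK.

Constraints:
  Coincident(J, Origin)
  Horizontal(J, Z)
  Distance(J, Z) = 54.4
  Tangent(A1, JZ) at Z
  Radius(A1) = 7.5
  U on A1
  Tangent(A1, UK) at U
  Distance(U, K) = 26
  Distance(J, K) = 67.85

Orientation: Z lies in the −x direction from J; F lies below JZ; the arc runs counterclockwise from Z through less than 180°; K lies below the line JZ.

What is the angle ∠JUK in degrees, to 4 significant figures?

90.57°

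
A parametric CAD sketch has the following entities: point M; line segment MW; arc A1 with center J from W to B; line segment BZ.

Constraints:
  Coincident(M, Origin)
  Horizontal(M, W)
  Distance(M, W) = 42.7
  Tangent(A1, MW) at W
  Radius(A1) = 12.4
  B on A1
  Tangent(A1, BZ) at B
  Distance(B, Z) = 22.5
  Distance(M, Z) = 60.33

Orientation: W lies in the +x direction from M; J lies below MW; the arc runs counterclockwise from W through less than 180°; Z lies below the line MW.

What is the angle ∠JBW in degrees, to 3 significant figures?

25.7°

Checks: |JB| = 12.40 ✓; ∠(JB, BZ) = 90.00° ✓; |BZ| = 22.50 ✓; |MZ| = 60.33 ✓.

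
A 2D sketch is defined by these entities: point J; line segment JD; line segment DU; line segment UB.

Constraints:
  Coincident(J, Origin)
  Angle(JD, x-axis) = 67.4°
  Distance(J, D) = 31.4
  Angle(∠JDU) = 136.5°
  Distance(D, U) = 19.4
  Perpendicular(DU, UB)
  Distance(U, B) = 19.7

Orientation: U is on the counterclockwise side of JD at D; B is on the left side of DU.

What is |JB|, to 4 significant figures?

42.22

J is at the origin; JD runs at 67.4° with length 31.4, so D = 31.4·(cos 67.4°, sin 67.4°) = (12.07, 28.99). ∠JDU = 136.5°, so DU runs at 67.4° + (180° − 136.5°) = 110.9° from the x-axis; with |DU| = 19.4, U = D + 19.4·(cos 110.9°, sin 110.9°) = (5.146, 47.11). The perpendicularity gives UB at right angles to DU; with |UB| = 19.7 on the left of DU, B = U + 19.7·(-0.9342, -0.3567) = (-13.26, 40.08). Then |JB| = |B − J| = 42.22.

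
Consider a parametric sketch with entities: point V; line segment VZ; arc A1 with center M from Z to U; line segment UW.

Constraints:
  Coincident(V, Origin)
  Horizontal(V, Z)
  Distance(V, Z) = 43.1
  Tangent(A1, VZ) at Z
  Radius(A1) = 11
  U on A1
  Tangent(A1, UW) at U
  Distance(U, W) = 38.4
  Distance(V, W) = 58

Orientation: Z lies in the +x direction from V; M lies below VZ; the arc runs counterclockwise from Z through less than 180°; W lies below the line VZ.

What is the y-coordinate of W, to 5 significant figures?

-49.052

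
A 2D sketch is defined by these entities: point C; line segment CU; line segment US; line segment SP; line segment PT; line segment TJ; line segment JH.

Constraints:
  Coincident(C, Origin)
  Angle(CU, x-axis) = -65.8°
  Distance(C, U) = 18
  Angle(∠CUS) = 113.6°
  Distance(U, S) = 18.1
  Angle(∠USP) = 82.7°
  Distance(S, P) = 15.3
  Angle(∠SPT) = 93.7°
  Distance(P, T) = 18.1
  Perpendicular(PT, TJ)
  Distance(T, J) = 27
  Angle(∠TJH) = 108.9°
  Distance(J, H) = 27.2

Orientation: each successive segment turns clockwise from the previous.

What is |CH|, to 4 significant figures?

49.42

PT is perpendicular to TJ, so TJ runs at -45.80°; with |TJ| = 27.0, J = (17.08, -24.93). ∠TJH = 108.9° gives JH at -116.9° from the x-axis; with |JH| = 27.2, H = (4.777, -49.19). Then |CH| = |H − C| = 49.42.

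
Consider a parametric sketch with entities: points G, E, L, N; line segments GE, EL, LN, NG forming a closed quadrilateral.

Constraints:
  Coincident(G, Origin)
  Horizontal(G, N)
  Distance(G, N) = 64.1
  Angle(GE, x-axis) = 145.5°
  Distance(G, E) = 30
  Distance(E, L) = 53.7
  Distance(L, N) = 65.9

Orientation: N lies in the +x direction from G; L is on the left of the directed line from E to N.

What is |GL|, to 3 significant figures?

51.7

G is at the origin; GN is horizontal with |GN| = 64.1 and N in +x, so N = (64.1, 0). GE runs at 145.5° with |GE| = 30.0, so E = (-24.7, 17.0). L is determined by |EL| = 53.7 and |LN| = 65.9 together: it lies at the intersection of circle(E, 53.7) and circle(N, 65.9). With |EN| = 90.4, the foot of the radical line on EN is 37.1 from E and the perpendicular offset is √(53.7² − 37.1²) = 38.8. Taking the left-of-EN solution: L = (19.1, 48.1).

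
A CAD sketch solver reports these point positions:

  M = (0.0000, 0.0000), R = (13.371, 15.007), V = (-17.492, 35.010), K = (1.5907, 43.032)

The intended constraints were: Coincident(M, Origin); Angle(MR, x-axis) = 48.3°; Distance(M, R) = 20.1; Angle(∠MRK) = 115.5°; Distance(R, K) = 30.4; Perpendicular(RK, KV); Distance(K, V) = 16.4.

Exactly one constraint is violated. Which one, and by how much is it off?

Distance(K, V) = 16.4 — off by 4.30.

M = (0.00, 0.00) ✓; MR at 48.30° ✓; |MR| = 20.10 ✓; ∠MRK = 115.5° ✓; |RK| = 30.40 ✓; ∠(RK, KV) = 90.00° ✓; |KV| = 20.70 ✗.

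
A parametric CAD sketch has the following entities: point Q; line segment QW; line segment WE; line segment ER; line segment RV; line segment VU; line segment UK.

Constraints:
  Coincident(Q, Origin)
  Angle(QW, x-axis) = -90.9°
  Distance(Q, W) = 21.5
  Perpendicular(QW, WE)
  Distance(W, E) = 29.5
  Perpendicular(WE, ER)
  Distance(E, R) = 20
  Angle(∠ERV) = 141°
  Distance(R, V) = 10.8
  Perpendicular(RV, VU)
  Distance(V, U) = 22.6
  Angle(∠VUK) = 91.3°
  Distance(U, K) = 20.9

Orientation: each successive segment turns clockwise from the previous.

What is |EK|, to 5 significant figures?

11.819

Q is at the origin; QW runs at -90.9° with length 21.5, so W = (-0.33771, -21.497). The perpendicularity gives WE at right angles to QW, so WE runs at 179.10°; with |WE| = 29.5, E = (-29.834, -21.034). WE is perpendicular to ER, so ER runs at 89.100°; with |ER| = 20.0, R = (-29.520, -1.0364). ∠ERV = 141.0° gives RV at 50.100° from the x-axis; with |RV| = 10.8, V = (-22.592, 7.2489). RV is perpendicular to VU, so VU runs at -39.900°; with |VU| = 22.6, U = (-5.2543, -7.2478). ∠VUK = 91.3° gives UK at -128.60° from the x-axis; with |UK| = 20.9, K = (-18.293, -23.582). Then |EK| = |K − E| = 11.819.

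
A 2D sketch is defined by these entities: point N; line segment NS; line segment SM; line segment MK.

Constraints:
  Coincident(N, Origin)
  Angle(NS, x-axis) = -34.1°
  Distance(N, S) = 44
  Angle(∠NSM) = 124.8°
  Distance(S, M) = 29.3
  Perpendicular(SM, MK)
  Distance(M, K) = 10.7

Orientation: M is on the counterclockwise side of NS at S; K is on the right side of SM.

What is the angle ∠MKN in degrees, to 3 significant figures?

49.3°

N is at the origin; NS runs at -34.1° with length 44.0, so S = 44.0·(cos -34.1°, sin -34.1°) = (36.4, -24.7). ∠NSM = 124.8°, so SM runs at -34.1° + (180° − 124.8°) = 21.1° from the x-axis; with |SM| = 29.3, M = S + 29.3·(cos 21.1°, sin 21.1°) = (63.8, -14.1). SM ⟂ MK; with |MK| = 10.7 on the right of SM, K = M + 10.7·(0.360, -0.933) = (67.6, -24.1). Then cos ∠MKN = KM·KN / (|KM||KN|), giving 49.3°.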